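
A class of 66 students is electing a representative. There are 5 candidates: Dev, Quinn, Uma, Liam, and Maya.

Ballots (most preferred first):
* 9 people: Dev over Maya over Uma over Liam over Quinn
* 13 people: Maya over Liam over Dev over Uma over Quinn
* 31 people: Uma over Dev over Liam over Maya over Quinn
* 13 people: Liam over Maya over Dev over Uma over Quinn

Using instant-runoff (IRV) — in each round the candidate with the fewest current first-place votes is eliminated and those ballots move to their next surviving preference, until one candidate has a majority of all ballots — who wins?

Maya

Round 1: Dev 9, Quinn 0, Uma 31, Liam 13, Maya 13. Quinn eliminated.
Round 2: Dev 9, Uma 31, Liam 13, Maya 13. Dev eliminated.
Round 3: Uma 31, Liam 13, Maya 22. Liam eliminated.
Round 4: Uma 31, Maya 35. Maya has a majority (≥34).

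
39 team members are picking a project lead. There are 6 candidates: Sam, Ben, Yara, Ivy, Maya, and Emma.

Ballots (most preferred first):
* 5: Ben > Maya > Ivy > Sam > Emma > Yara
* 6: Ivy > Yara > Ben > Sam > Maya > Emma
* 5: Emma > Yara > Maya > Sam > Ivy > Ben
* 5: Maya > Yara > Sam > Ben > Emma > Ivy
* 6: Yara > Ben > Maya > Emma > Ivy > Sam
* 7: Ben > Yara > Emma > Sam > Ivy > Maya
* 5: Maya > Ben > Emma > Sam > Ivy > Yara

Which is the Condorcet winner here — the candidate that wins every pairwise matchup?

Yara vs Sam: 29–10
Yara vs Ben: 22–17
Yara vs Ivy: 23–16
Yara vs Maya: 24–15
Yara vs Emma: 24–15
Yara beats every other candidate.

Yara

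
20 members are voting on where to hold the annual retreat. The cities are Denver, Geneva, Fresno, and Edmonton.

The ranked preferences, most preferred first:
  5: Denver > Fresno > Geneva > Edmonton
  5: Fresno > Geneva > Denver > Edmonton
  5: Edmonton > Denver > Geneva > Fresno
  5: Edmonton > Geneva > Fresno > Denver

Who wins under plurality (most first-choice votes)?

Edmonton

First-place votes: Denver 5, Geneva 0, Fresno 5, Edmonton 10.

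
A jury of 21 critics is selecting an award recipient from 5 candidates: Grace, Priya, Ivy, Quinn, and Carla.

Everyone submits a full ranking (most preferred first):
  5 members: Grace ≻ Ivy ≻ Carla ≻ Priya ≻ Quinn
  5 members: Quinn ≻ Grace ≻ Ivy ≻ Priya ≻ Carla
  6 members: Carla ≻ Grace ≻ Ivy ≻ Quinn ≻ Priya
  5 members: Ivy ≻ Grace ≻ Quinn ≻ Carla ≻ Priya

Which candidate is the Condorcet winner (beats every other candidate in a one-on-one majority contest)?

Grace vs Priya: 21–0
Grace vs Ivy: 16–5
Grace vs Quinn: 16–5
Grace vs Carla: 15–6
Grace beats every other candidate.

Grace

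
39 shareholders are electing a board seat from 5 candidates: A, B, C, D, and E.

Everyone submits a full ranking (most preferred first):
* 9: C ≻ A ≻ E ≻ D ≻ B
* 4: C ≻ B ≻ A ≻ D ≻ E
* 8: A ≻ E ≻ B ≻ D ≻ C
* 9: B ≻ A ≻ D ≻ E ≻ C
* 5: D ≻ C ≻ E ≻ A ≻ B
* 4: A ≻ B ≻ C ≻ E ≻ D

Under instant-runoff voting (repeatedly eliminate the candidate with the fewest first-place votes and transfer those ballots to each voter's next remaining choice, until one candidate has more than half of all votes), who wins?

A

Round 1: A 12, B 9, C 13, D 5, E 0. E eliminated.
Round 2: A 12, B 9, C 13, D 5. D eliminated.
Round 3: A 12, B 9, C 18. B eliminated.
Round 4: A 21, C 18. A has a majority (≥20).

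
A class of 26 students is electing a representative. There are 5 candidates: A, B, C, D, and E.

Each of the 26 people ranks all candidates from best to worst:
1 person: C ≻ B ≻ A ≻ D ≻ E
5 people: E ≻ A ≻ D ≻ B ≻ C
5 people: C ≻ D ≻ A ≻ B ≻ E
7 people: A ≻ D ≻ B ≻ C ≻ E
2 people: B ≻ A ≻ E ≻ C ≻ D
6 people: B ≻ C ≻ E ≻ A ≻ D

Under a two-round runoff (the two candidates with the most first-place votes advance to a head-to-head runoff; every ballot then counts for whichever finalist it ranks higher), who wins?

Round 1 first-place votes: A 7, B 8, C 6, D 0, E 5. B and A advance.
Runoff: B is ranked above A on 9 ballots, A above B on 17.

A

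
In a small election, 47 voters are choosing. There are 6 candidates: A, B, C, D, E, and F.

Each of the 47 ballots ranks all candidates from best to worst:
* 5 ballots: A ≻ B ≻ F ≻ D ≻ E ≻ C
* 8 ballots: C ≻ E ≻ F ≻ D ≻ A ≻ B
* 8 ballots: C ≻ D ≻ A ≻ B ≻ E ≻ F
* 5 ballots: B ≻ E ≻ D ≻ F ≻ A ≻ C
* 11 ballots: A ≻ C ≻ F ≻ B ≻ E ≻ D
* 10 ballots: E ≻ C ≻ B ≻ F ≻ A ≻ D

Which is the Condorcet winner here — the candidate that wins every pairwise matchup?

C vs A: 26–21
C vs B: 37–10
C vs D: 37–10
C vs E: 27–20
C vs F: 37–10
C beats every other candidate.

C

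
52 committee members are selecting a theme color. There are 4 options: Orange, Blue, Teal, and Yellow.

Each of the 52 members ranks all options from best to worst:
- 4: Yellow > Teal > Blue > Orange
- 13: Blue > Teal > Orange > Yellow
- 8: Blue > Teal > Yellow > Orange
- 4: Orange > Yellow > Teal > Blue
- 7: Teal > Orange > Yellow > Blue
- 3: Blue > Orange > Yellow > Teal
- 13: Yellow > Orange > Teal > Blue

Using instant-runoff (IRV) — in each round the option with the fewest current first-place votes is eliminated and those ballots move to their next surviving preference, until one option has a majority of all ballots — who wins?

Round 1: Orange 4, Blue 24, Teal 7, Yellow 17. Orange eliminated.
Round 2: Blue 24, Teal 7, Yellow 21. Teal eliminated.
Round 3: Blue 24, Yellow 28. Yellow has a majority (≥27).

Yellow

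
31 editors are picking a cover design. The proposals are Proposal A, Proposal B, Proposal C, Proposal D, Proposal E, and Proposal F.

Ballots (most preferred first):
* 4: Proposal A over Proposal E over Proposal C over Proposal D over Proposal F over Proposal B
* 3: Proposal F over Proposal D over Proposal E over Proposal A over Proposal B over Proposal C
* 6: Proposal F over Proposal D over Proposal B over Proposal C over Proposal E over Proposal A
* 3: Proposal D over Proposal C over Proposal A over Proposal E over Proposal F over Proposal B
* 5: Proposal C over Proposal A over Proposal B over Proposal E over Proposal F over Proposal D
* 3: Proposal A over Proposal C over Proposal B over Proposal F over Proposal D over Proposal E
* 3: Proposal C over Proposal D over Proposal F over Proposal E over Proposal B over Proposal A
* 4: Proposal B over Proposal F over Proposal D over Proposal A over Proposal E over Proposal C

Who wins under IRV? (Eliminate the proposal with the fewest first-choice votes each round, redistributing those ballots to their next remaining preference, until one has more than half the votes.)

Round 1: Proposal A 7, Proposal B 4, Proposal C 8, Proposal D 3, Proposal E 0, Proposal F 9. Proposal E eliminated.
Round 2: Proposal A 7, Proposal B 4, Proposal C 8, Proposal D 3, Proposal F 9. Proposal D eliminated.
Round 3: Proposal A 7, Proposal B 4, Proposal C 11, Proposal F 9. Proposal B eliminated.
Round 4: Proposal A 7, Proposal C 11, Proposal F 13. Proposal A eliminated.
Round 5: Proposal C 18, Proposal F 13. Proposal C has a majority (≥16).

Proposal C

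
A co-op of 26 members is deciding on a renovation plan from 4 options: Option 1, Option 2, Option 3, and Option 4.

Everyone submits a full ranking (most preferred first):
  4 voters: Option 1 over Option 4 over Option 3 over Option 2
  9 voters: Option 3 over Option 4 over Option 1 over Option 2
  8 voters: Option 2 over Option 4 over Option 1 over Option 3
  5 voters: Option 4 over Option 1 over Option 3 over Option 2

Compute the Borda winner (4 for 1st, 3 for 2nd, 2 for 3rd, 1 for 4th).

Option 1: 4×4 + 9×2 + 8×2 + 5×3 = 65
Option 2: 4×1 + 9×1 + 8×4 + 5×1 = 50
Option 3: 4×2 + 9×4 + 8×1 + 5×2 = 62
Option 4: 4×3 + 9×3 + 8×3 + 5×4 = 83

Option 4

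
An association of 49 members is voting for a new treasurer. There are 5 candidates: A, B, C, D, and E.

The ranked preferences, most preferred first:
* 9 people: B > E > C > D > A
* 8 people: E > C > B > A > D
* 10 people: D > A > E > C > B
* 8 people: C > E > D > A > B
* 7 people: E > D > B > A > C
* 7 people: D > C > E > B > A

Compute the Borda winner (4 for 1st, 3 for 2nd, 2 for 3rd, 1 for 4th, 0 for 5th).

A: 9×0 + 8×1 + 10×3 + 8×1 + 7×1 + 7×0 = 53
B: 9×4 + 8×2 + 10×0 + 8×0 + 7×2 + 7×1 = 73
C: 9×2 + 8×3 + 10×1 + 8×4 + 7×0 + 7×3 = 105
D: 9×1 + 8×0 + 10×4 + 8×2 + 7×3 + 7×4 = 114
E: 9×3 + 8×4 + 10×2 + 8×3 + 7×4 + 7×2 = 145

E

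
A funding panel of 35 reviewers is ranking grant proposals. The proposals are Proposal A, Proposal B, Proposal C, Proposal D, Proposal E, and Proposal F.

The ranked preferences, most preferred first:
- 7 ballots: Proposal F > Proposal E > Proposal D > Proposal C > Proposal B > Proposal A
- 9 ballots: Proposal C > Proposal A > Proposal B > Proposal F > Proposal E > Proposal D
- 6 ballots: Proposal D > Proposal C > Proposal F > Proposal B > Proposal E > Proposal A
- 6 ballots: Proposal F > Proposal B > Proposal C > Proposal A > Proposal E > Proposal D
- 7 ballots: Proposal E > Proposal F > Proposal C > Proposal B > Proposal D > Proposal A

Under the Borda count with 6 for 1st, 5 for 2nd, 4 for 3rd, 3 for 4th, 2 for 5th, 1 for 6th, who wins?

Proposal A: 7×1 + 9×5 + 6×1 + 6×3 + 7×1 = 83
Proposal B: 7×2 + 9×4 + 6×3 + 6×5 + 7×3 = 119
Proposal C: 7×3 + 9×6 + 6×5 + 6×4 + 7×4 = 157
Proposal D: 7×4 + 9×1 + 6×6 + 6×1 + 7×2 = 93
Proposal E: 7×5 + 9×2 + 6×2 + 6×2 + 7×6 = 119
Proposal F: 7×6 + 9×3 + 6×4 + 6×6 + 7×5 = 164

Proposal F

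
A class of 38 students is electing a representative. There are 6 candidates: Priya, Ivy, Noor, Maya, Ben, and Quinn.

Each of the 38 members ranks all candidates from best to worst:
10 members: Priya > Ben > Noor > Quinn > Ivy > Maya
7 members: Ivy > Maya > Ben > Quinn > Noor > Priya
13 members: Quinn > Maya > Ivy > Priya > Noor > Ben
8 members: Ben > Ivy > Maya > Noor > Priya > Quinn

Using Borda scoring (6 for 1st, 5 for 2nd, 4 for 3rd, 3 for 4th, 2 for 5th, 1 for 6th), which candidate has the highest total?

Ivy

Priya: 10×6 + 7×1 + 13×3 + 8×2 = 122
Ivy: 10×2 + 7×6 + 13×4 + 8×5 = 154
Noor: 10×4 + 7×2 + 13×2 + 8×3 = 104
Maya: 10×1 + 7×5 + 13×5 + 8×4 = 142
Ben: 10×5 + 7×4 + 13×1 + 8×6 = 139
Quinn: 10×3 + 7×3 + 13×6 + 8×1 = 137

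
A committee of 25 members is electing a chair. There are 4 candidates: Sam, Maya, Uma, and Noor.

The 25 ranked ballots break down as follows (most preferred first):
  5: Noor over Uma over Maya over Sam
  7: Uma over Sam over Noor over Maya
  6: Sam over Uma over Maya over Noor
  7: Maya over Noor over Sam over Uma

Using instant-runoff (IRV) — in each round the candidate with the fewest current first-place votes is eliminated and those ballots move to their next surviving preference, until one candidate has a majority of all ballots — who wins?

Uma

Round 1: Sam 6, Maya 7, Uma 7, Noor 5. Noor eliminated.
Round 2: Sam 6, Maya 7, Uma 12. Sam eliminated.
Round 3: Maya 7, Uma 18. Uma has a majority (≥13).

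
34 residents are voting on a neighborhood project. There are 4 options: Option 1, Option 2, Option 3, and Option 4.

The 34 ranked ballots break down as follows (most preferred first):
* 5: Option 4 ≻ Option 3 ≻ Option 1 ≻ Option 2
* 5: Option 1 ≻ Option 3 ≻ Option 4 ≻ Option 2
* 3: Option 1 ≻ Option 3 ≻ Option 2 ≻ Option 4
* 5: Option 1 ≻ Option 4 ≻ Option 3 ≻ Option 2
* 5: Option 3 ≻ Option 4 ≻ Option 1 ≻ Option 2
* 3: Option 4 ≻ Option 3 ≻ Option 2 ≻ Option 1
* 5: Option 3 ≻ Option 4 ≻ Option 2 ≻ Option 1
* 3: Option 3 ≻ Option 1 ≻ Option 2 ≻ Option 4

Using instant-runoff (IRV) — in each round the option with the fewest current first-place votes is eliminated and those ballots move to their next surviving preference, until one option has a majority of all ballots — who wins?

Round 1: Option 1 13, Option 2 0, Option 3 13, Option 4 8. Option 2 eliminated.
Round 2: Option 1 13, Option 3 13, Option 4 8. Option 4 eliminated.
Round 3: Option 1 13, Option 3 21. Option 3 has a majority (≥18).

Option 3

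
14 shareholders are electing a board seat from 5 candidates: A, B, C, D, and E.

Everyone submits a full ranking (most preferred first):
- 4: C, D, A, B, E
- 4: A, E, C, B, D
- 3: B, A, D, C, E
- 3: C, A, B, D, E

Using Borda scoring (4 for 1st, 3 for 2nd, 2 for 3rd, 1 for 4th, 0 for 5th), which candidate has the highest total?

A: 4×2 + 4×4 + 3×3 + 3×3 = 42
B: 4×1 + 4×1 + 3×4 + 3×2 = 26
C: 4×4 + 4×2 + 3×1 + 3×4 = 39
D: 4×3 + 4×0 + 3×2 + 3×1 = 21
E: 4×0 + 4×3 + 3×0 + 3×0 = 12

A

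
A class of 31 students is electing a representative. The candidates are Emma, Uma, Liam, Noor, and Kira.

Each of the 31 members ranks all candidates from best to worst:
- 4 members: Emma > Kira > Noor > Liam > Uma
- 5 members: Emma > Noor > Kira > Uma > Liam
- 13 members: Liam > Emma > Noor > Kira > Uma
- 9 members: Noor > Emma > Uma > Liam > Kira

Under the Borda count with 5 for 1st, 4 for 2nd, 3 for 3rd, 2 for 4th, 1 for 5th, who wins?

Emma

Emma: 4×5 + 5×5 + 13×4 + 9×4 = 133
Uma: 4×1 + 5×2 + 13×1 + 9×3 = 54
Liam: 4×2 + 5×1 + 13×5 + 9×2 = 96
Noor: 4×3 + 5×4 + 13×3 + 9×5 = 116
Kira: 4×4 + 5×3 + 13×2 + 9×1 = 66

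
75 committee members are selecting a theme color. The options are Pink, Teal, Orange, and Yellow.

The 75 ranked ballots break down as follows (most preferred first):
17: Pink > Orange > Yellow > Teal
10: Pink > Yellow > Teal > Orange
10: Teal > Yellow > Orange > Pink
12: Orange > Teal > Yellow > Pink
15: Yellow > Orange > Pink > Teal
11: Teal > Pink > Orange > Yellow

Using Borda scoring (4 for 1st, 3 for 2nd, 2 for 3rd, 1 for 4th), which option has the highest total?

Orange

Pink: 17×4 + 10×4 + 10×1 + 12×1 + 15×2 + 11×3 = 193
Teal: 17×1 + 10×2 + 10×4 + 12×3 + 15×1 + 11×4 = 172
Orange: 17×3 + 10×1 + 10×2 + 12×4 + 15×3 + 11×2 = 196
Yellow: 17×2 + 10×3 + 10×3 + 12×2 + 15×4 + 11×1 = 189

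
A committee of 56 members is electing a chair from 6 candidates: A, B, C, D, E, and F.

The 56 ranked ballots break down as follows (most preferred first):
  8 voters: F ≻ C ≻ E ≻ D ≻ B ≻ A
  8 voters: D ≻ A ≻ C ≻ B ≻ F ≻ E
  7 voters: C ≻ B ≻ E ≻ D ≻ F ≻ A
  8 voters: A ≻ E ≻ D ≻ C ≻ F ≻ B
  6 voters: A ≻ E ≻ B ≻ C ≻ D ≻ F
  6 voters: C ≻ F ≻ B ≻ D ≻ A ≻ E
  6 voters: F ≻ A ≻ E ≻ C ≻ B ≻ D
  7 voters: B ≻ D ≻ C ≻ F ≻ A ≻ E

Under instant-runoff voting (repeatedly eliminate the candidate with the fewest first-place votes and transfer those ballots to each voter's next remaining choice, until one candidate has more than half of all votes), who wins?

D

Round 1: A 14, B 7, C 13, D 8, E 0, F 14. E eliminated.
Round 2: A 14, B 7, C 13, D 8, F 14. B eliminated.
Round 3: A 14, C 13, D 15, F 14. C eliminated.
Round 4: A 14, D 22, F 20. A eliminated.
Round 5: D 36, F 20. D has a majority (≥29).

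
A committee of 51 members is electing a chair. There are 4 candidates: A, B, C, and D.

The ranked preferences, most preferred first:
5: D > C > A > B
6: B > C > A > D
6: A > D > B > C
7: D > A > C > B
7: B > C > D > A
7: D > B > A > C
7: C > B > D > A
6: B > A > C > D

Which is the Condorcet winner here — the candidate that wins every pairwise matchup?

B vs A: 33–18
B vs C: 32–19
B vs D: 26–25
B beats every other candidate.

B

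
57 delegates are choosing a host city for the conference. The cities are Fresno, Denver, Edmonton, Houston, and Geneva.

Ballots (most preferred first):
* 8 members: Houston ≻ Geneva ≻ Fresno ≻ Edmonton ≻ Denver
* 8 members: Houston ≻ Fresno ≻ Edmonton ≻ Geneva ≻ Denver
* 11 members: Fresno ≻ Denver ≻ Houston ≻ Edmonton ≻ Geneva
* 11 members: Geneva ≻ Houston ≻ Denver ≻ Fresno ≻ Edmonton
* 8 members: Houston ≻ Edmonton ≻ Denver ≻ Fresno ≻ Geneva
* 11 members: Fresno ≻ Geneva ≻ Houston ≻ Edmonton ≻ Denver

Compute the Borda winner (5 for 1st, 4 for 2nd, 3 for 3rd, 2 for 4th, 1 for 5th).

Fresno: 8×3 + 8×4 + 11×5 + 11×2 + 8×2 + 11×5 = 204
Denver: 8×1 + 8×1 + 11×4 + 11×3 + 8×3 + 11×1 = 128
Edmonton: 8×2 + 8×3 + 11×2 + 11×1 + 8×4 + 11×2 = 127
Houston: 8×5 + 8×5 + 11×3 + 11×4 + 8×5 + 11×3 = 230
Geneva: 8×4 + 8×2 + 11×1 + 11×5 + 8×1 + 11×4 = 166

Houston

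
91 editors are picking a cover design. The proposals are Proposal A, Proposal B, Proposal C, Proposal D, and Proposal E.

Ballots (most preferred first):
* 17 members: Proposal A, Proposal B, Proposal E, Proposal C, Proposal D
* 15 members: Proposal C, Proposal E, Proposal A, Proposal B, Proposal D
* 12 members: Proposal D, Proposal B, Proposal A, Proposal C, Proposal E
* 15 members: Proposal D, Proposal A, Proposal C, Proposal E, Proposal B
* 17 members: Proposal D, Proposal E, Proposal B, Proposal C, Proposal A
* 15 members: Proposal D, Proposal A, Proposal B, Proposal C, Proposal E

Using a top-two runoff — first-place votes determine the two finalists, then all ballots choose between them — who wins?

Proposal D

Round 1 first-place votes: Proposal A 17, Proposal B 0, Proposal C 15, Proposal D 59, Proposal E 0. Proposal D and Proposal A advance.
Runoff: Proposal D is ranked above Proposal A on 59 ballots, Proposal A above Proposal D on 32.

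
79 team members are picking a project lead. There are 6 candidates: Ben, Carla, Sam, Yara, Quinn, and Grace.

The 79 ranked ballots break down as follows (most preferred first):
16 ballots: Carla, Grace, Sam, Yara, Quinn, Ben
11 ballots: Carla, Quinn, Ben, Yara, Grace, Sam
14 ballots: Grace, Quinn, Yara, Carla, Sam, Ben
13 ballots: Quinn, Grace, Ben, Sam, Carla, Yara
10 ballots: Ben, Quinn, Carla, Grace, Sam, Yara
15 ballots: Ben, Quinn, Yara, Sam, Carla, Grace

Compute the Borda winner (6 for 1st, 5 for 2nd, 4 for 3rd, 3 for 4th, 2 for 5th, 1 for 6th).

Quinn

Ben: 16×1 + 11×4 + 14×1 + 13×4 + 10×6 + 15×6 = 276
Carla: 16×6 + 11×6 + 14×3 + 13×2 + 10×4 + 15×2 = 300
Sam: 16×4 + 11×1 + 14×2 + 13×3 + 10×2 + 15×3 = 207
Yara: 16×3 + 11×3 + 14×4 + 13×1 + 10×1 + 15×4 = 220
Quinn: 16×2 + 11×5 + 14×5 + 13×6 + 10×5 + 15×5 = 360
Grace: 16×5 + 11×2 + 14×6 + 13×5 + 10×3 + 15×1 = 296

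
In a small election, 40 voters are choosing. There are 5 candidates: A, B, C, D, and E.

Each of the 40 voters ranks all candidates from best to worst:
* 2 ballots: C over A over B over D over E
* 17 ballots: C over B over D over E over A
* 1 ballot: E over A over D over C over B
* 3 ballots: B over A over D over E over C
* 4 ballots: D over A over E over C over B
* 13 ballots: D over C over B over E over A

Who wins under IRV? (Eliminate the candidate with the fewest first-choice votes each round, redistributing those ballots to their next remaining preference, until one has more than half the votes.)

D

Round 1: A 0, B 3, C 19, D 17, E 1. A eliminated.
Round 2: B 3, C 19, D 17, E 1. E eliminated.
Round 3: B 3, C 19, D 18. B eliminated.
Round 4: C 19, D 21. D has a majority (≥21).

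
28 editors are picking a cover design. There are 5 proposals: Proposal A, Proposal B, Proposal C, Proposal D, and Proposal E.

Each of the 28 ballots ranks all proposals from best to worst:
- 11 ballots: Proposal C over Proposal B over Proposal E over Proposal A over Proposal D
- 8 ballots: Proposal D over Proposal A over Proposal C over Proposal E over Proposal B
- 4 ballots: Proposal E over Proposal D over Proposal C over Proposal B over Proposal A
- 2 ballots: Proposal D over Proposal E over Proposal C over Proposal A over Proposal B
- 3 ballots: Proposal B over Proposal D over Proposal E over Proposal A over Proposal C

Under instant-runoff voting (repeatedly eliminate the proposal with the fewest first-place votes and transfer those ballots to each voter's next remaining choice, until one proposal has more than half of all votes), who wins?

Round 1: Proposal A 0, Proposal B 3, Proposal C 11, Proposal D 10, Proposal E 4. Proposal A eliminated.
Round 2: Proposal B 3, Proposal C 11, Proposal D 10, Proposal E 4. Proposal B eliminated.
Round 3: Proposal C 11, Proposal D 13, Proposal E 4. Proposal E eliminated.
Round 4: Proposal C 11, Proposal D 17. Proposal D has a majority (≥15).

Proposal D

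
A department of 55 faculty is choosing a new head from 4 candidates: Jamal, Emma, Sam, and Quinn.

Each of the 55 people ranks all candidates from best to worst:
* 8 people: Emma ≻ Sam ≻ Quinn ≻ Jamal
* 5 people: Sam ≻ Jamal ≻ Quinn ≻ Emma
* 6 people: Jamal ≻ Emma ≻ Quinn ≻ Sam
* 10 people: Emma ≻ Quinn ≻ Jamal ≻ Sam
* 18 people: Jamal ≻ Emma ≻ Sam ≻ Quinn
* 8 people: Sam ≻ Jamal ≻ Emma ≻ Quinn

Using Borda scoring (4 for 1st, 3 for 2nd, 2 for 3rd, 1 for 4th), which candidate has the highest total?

Jamal: 8×1 + 5×3 + 6×4 + 10×2 + 18×4 + 8×3 = 163
Emma: 8×4 + 5×1 + 6×3 + 10×4 + 18×3 + 8×2 = 165
Sam: 8×3 + 5×4 + 6×1 + 10×1 + 18×2 + 8×4 = 128
Quinn: 8×2 + 5×2 + 6×2 + 10×3 + 18×1 + 8×1 = 94

Emma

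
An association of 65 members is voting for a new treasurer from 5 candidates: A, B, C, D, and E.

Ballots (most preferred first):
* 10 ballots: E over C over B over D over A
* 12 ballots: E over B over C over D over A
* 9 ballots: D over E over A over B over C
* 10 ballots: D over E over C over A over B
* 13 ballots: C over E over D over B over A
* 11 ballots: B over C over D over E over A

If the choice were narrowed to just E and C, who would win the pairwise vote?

E

E is ranked above C on 41 ballots; C above E on 24.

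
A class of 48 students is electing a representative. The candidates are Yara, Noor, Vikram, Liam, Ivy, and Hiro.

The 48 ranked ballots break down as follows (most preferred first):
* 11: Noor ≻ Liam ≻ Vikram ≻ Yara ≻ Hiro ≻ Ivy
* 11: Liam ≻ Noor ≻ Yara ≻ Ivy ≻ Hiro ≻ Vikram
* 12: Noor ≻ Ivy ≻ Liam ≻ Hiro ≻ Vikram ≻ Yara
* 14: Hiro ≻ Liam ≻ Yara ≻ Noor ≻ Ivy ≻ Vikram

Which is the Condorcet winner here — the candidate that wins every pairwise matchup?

Liam vs Yara: 48–0
Liam vs Noor: 25–23
Liam vs Vikram: 48–0
Liam vs Ivy: 36–12
Liam vs Hiro: 34–14
Liam beats every other candidate.

Liam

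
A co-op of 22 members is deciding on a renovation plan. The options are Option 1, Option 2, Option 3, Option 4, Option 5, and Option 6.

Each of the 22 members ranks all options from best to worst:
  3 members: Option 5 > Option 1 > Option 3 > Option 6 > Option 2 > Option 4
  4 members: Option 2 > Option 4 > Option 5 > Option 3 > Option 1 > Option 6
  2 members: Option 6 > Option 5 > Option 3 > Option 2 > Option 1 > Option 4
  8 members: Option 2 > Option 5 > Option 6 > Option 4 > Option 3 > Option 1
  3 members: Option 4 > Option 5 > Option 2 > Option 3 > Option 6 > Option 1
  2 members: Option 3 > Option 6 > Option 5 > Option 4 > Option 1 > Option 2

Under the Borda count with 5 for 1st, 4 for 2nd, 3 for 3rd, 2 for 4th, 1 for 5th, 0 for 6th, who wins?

Option 5

Option 1: 3×4 + 4×1 + 2×1 + 8×0 + 3×0 + 2×1 = 20
Option 2: 3×1 + 4×5 + 2×2 + 8×5 + 3×3 + 2×0 = 76
Option 3: 3×3 + 4×2 + 2×3 + 8×1 + 3×2 + 2×5 = 47
Option 4: 3×0 + 4×4 + 2×0 + 8×2 + 3×5 + 2×2 = 51
Option 5: 3×5 + 4×3 + 2×4 + 8×4 + 3×4 + 2×3 = 85
Option 6: 3×2 + 4×0 + 2×5 + 8×3 + 3×1 + 2×4 = 51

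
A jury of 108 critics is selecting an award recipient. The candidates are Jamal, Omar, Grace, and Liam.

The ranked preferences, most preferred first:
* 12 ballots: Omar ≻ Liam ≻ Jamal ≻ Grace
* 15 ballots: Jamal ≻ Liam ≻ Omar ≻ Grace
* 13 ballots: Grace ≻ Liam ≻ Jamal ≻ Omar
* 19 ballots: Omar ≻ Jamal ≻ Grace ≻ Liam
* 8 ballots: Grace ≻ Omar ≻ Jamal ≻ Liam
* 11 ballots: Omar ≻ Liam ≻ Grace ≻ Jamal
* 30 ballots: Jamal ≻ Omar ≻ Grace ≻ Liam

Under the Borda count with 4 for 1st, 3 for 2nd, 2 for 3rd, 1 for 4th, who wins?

Jamal: 12×2 + 15×4 + 13×2 + 19×3 + 8×2 + 11×1 + 30×4 = 314
Omar: 12×4 + 15×2 + 13×1 + 19×4 + 8×3 + 11×4 + 30×3 = 325
Grace: 12×1 + 15×1 + 13×4 + 19×2 + 8×4 + 11×2 + 30×2 = 231
Liam: 12×3 + 15×3 + 13×3 + 19×1 + 8×1 + 11×3 + 30×1 = 210

Omar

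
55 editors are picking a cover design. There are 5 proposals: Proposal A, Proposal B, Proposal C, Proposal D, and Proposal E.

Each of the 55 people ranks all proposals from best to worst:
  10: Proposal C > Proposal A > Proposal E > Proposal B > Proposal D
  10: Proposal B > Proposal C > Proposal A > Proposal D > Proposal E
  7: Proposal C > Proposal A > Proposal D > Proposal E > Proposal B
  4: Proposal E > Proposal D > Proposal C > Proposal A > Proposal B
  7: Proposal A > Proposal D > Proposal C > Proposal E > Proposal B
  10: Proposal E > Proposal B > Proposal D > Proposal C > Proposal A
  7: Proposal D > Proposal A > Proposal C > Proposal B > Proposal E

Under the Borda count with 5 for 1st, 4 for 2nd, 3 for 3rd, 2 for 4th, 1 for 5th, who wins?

Proposal C

Proposal A: 10×4 + 10×3 + 7×4 + 4×2 + 7×5 + 10×1 + 7×4 = 179
Proposal B: 10×2 + 10×5 + 7×1 + 4×1 + 7×1 + 10×4 + 7×2 = 142
Proposal C: 10×5 + 10×4 + 7×5 + 4×3 + 7×3 + 10×2 + 7×3 = 199
Proposal D: 10×1 + 10×2 + 7×3 + 4×4 + 7×4 + 10×3 + 7×5 = 160
Proposal E: 10×3 + 10×1 + 7×2 + 4×5 + 7×2 + 10×5 + 7×1 = 145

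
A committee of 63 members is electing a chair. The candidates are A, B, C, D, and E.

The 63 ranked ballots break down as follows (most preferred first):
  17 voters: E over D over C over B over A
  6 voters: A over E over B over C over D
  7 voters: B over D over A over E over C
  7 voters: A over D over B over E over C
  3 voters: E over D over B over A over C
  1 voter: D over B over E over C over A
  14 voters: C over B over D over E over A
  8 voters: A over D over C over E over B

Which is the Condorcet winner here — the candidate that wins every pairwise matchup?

D

D vs A: 42–21
D vs B: 36–27
D vs C: 43–20
D vs E: 37–26
D beats every other candidate.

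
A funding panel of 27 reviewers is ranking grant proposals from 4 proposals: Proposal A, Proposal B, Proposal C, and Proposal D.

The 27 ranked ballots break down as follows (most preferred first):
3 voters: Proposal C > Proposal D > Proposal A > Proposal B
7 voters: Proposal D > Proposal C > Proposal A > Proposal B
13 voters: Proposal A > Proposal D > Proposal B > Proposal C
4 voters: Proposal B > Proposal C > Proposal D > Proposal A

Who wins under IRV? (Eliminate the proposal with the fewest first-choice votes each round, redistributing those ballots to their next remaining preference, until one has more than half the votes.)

Round 1: Proposal A 13, Proposal B 4, Proposal C 3, Proposal D 7. Proposal C eliminated.
Round 2: Proposal A 13, Proposal B 4, Proposal D 10. Proposal B eliminated.
Round 3: Proposal A 13, Proposal D 14. Proposal D has a majority (≥14).

Proposal D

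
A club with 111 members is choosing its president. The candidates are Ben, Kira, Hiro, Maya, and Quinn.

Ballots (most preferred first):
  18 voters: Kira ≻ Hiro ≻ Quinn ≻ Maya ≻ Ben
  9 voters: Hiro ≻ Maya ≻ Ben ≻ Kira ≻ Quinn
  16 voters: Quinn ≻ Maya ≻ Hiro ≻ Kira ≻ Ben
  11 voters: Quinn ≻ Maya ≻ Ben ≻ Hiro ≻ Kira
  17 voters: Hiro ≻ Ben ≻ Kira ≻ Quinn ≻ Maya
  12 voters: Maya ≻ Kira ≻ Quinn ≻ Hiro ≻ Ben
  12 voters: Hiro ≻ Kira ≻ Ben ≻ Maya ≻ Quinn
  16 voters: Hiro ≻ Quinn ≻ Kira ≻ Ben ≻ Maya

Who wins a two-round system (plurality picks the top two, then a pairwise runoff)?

Hiro

Round 1 first-place votes: Ben 0, Kira 18, Hiro 54, Maya 12, Quinn 27. Hiro and Quinn advance.
Runoff: Hiro is ranked above Quinn on 72 ballots, Quinn above Hiro on 39.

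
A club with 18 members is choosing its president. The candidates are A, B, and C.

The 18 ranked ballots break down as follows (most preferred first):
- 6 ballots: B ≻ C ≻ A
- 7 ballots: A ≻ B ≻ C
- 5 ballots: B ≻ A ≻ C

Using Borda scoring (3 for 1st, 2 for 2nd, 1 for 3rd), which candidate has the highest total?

A: 6×1 + 7×3 + 5×2 = 37
B: 6×3 + 7×2 + 5×3 = 47
C: 6×2 + 7×1 + 5×1 = 24

B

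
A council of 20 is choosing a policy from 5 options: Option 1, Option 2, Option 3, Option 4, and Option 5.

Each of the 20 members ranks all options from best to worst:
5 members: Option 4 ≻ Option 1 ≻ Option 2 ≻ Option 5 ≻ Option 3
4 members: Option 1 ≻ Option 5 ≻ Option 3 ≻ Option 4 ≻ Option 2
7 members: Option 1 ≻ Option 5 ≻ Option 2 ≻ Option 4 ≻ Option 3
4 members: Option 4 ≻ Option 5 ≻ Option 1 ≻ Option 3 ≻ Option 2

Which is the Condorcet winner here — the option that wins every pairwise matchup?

Option 1

Option 1 vs Option 2: 20–0
Option 1 vs Option 3: 20–0
Option 1 vs Option 4: 11–9
Option 1 vs Option 5: 16–4
Option 1 beats every other option.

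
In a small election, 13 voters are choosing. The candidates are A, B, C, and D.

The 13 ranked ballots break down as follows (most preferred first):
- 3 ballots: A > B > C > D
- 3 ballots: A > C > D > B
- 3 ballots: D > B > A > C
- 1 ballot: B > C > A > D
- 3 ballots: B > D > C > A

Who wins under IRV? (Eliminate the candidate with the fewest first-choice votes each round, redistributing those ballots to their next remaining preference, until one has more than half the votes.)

B

Round 1: A 6, B 4, C 0, D 3. C eliminated.
Round 2: A 6, B 4, D 3. D eliminated.
Round 3: A 6, B 7. B has a majority (≥7).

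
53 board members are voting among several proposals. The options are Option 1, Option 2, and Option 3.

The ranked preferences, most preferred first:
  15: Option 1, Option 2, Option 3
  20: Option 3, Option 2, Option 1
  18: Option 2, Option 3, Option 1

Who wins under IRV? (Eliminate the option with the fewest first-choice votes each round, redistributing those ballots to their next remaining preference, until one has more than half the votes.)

Round 1: Option 1 15, Option 2 18, Option 3 20. Option 1 eliminated.
Round 2: Option 2 33, Option 3 20. Option 2 has a majority (≥27).

Option 2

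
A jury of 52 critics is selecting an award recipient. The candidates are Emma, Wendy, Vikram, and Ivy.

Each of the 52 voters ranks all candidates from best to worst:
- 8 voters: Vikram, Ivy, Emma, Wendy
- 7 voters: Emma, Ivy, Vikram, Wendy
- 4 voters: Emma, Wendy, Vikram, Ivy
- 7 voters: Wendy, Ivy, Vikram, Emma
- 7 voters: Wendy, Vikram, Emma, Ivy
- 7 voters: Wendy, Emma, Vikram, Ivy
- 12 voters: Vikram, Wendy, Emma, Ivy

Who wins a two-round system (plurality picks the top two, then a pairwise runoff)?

Round 1 first-place votes: Emma 11, Wendy 21, Vikram 20, Ivy 0. Wendy and Vikram advance.
Runoff: Wendy is ranked above Vikram on 25 ballots, Vikram above Wendy on 27.

Vikram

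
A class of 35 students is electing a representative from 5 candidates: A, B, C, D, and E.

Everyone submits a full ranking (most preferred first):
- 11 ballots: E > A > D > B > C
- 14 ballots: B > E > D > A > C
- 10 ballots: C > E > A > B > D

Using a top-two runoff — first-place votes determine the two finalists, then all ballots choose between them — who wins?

Round 1 first-place votes: A 0, B 14, C 10, D 0, E 11. B and E advance.
Runoff: B is ranked above E on 14 ballots, E above B on 21.

E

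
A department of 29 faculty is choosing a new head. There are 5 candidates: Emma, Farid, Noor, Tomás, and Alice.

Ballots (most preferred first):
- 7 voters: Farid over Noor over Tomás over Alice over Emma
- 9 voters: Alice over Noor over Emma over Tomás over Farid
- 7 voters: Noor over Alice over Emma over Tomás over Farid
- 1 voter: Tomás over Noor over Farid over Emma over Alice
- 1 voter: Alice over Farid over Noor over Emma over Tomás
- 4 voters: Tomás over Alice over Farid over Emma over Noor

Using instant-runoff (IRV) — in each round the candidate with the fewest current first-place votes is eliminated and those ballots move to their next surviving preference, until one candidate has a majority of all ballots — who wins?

Round 1: Emma 0, Farid 7, Noor 7, Tomás 5, Alice 10. Emma eliminated.
Round 2: Farid 7, Noor 7, Tomás 5, Alice 10. Tomás eliminated.
Round 3: Farid 7, Noor 8, Alice 14. Farid eliminated.
Round 4: Noor 15, Alice 14. Noor has a majority (≥15).

Noor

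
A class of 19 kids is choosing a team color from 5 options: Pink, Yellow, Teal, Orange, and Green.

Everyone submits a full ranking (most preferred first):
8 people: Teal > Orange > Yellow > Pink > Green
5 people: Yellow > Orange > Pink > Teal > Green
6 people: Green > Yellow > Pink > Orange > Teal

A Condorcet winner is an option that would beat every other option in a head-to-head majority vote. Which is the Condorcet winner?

Yellow vs Pink: 19–0
Yellow vs Teal: 11–8
Yellow vs Orange: 11–8
Yellow vs Green: 13–6
Yellow beats every other option.

Yellow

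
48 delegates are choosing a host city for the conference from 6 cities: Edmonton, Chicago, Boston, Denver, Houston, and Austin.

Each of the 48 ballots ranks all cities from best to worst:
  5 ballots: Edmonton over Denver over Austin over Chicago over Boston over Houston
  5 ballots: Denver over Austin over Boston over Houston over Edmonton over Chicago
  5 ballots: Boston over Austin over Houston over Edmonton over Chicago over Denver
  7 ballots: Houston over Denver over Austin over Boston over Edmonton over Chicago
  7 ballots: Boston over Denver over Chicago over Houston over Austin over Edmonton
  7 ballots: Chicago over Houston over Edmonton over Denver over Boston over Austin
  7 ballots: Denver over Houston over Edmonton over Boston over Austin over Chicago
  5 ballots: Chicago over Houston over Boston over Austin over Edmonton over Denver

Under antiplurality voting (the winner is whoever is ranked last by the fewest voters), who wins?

Boston

Last-place votes: Edmonton 7, Chicago 19, Boston 0, Denver 10, Houston 5, Austin 7.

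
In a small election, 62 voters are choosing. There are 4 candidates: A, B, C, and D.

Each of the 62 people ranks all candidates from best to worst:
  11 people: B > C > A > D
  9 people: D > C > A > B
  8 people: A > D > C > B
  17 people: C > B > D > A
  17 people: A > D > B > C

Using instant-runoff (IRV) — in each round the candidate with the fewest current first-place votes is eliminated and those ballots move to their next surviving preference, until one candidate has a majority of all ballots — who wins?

C

Round 1: A 25, B 11, C 17, D 9. D eliminated.
Round 2: A 25, B 11, C 26. B eliminated.
Round 3: A 25, C 37. C has a majority (≥32).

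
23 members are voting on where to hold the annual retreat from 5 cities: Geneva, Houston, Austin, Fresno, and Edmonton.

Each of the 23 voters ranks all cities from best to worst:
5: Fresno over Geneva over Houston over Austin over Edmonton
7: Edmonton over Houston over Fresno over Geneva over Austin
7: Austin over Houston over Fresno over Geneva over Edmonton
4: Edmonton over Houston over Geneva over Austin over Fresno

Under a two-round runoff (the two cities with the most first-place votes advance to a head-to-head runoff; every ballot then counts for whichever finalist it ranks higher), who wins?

Round 1 first-place votes: Geneva 0, Houston 0, Austin 7, Fresno 5, Edmonton 11. Edmonton and Austin advance.
Runoff: Edmonton is ranked above Austin on 11 ballots, Austin above Edmonton on 12.

Austin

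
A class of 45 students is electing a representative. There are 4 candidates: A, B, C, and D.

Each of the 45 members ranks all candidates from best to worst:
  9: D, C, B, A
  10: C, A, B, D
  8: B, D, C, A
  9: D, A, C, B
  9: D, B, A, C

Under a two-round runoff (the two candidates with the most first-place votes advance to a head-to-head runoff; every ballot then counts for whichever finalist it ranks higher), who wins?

D

Round 1 first-place votes: A 0, B 8, C 10, D 27. D and C advance.
Runoff: D is ranked above C on 35 ballots, C above D on 10.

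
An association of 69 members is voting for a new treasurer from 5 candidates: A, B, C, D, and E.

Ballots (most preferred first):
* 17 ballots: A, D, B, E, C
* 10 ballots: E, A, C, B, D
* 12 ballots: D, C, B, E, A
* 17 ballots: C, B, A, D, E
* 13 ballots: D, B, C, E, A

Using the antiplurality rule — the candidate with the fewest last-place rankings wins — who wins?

B

Last-place votes: A 25, B 0, C 17, D 10, E 17.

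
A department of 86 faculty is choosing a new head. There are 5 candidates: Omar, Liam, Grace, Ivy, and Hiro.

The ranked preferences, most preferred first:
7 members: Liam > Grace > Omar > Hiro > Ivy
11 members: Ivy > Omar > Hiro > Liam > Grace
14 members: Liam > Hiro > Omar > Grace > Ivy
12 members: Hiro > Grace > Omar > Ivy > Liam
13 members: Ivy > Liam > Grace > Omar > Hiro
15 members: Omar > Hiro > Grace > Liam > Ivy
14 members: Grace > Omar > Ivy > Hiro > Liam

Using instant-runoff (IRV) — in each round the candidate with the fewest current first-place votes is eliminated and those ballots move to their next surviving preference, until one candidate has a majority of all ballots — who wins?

Grace

Round 1: Omar 15, Liam 21, Grace 14, Ivy 24, Hiro 12. Hiro eliminated.
Round 2: Omar 15, Liam 21, Grace 26, Ivy 24. Omar eliminated.
Round 3: Liam 21, Grace 41, Ivy 24. Liam eliminated.
Round 4: Grace 62, Ivy 24. Grace has a majority (≥44).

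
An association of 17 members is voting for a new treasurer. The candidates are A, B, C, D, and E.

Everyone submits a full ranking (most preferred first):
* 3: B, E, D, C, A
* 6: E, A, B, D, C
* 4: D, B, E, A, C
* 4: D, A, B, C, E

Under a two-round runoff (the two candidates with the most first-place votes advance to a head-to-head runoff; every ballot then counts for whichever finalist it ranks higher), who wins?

E

Round 1 first-place votes: A 0, B 3, C 0, D 8, E 6. D and E advance.
Runoff: D is ranked above E on 8 ballots, E above D on 9.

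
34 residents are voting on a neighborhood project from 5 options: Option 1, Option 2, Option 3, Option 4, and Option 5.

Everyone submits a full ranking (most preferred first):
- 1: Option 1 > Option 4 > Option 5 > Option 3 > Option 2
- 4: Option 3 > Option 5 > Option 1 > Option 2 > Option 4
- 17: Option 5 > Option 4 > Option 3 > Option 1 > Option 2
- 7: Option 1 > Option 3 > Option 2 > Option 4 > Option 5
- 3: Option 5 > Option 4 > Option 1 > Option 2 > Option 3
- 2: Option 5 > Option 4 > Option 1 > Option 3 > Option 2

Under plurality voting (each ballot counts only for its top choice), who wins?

First-place votes: Option 1 8, Option 2 0, Option 3 4, Option 4 0, Option 5 22.

Option 5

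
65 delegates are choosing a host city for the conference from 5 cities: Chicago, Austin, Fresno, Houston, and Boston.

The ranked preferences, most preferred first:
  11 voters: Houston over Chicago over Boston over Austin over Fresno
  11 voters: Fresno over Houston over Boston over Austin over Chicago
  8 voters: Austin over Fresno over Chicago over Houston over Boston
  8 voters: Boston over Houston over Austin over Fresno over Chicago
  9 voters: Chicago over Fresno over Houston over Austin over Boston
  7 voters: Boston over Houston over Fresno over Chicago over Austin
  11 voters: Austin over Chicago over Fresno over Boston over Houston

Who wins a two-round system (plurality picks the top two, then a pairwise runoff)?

Round 1 first-place votes: Chicago 9, Austin 19, Fresno 11, Houston 11, Boston 15. Austin and Boston advance.
Runoff: Austin is ranked above Boston on 28 ballots, Boston above Austin on 37.

Boston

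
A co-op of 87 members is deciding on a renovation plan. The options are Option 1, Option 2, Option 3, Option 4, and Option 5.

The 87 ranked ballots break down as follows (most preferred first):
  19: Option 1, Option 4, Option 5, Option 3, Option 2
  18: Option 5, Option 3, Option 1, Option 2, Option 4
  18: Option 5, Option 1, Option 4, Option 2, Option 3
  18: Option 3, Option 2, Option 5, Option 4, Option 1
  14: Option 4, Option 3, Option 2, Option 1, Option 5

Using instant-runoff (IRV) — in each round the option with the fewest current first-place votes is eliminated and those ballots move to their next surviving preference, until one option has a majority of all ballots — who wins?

Option 5

Round 1: Option 1 19, Option 2 0, Option 3 18, Option 4 14, Option 5 36. Option 2 eliminated.
Round 2: Option 1 19, Option 3 18, Option 4 14, Option 5 36. Option 4 eliminated.
Round 3: Option 1 19, Option 3 32, Option 5 36. Option 1 eliminated.
Round 4: Option 3 32, Option 5 55. Option 5 has a majority (≥44).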